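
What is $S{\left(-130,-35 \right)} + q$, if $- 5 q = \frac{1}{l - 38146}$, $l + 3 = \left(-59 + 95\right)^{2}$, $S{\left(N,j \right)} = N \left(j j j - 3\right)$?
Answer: $\frac{1027118907101}{184265} \approx 5.5741 \cdot 10^{6}$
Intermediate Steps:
$S{\left(N,j \right)} = N \left(-3 + j^{3}\right)$ ($S{\left(N,j \right)} = N \left(j^{2} j - 3\right) = N \left(j^{3} - 3\right) = N \left(-3 + j^{3}\right)$)
$l = 1293$ ($l = -3 + \left(-59 + 95\right)^{2} = -3 + 36^{2} = -3 + 1296 = 1293$)
$q = \frac{1}{184265}$ ($q = - \frac{1}{5 \left(1293 - 38146\right)} = - \frac{1}{5 \left(-36853\right)} = \left(- \frac{1}{5}\right) \left(- \frac{1}{36853}\right) = \frac{1}{184265} \approx 5.427 \cdot 10^{-6}$)
$S{\left(-130,-35 \right)} + q = - 130 \left(-3 + \left(-35\right)^{3}\right) + \frac{1}{184265} = - 130 \left(-3 - 42875\right) + \frac{1}{184265} = \left(-130\right) \left(-42878\right) + \frac{1}{184265} = 5574140 + \frac{1}{184265} = \frac{1027118907101}{184265}$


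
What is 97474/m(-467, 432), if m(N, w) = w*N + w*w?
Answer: -48737/7560 ≈ -6.4467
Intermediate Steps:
m(N, w) = w² + N*w (m(N, w) = N*w + w² = w² + N*w)
97474/m(-467, 432) = 97474/((432*(-467 + 432))) = 97474/((432*(-35))) = 97474/(-15120) = 97474*(-1/15120) = -48737/7560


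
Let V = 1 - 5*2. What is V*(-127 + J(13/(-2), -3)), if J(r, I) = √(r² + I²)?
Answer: 1143 - 9*√205/2 ≈ 1078.6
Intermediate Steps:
V = -9 (V = 1 - 10 = -9)
J(r, I) = √(I² + r²)
V*(-127 + J(13/(-2), -3)) = -9*(-127 + √((-3)² + (13/(-2))²)) = -9*(-127 + √(9 + (13*(-½))²)) = -9*(-127 + √(9 + (-13/2)²)) = -9*(-127 + √(9 + 169/4)) = -9*(-127 + √(205/4)) = -9*(-127 + √205/2) = 1143 - 9*√205/2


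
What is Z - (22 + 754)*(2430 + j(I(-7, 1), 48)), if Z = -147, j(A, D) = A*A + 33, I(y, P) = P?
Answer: -1912211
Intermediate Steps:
j(A, D) = 33 + A**2 (j(A, D) = A**2 + 33 = 33 + A**2)
Z - (22 + 754)*(2430 + j(I(-7, 1), 48)) = -147 - (22 + 754)*(2430 + (33 + 1**2)) = -147 - 776*(2430 + (33 + 1)) = -147 - 776*(2430 + 34) = -147 - 776*2464 = -147 - 1*1912064 = -147 - 1912064 = -1912211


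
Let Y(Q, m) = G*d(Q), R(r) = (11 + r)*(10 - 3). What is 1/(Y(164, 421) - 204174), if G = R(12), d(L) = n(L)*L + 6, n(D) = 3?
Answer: -1/123996 ≈ -8.0648e-6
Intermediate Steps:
d(L) = 6 + 3*L (d(L) = 3*L + 6 = 6 + 3*L)
R(r) = 77 + 7*r (R(r) = (11 + r)*7 = 77 + 7*r)
G = 161 (G = 77 + 7*12 = 77 + 84 = 161)
Y(Q, m) = 966 + 483*Q (Y(Q, m) = 161*(6 + 3*Q) = 966 + 483*Q)
1/(Y(164, 421) - 204174) = 1/((966 + 483*164) - 204174) = 1/((966 + 79212) - 204174) = 1/(80178 - 204174) = 1/(-123996) = -1/123996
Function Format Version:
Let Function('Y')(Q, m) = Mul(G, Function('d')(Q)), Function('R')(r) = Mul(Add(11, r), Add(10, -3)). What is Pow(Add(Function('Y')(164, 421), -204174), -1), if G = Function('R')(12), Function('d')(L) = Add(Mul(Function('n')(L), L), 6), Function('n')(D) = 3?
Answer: Rational(-1, 123996) ≈ -8.0648e-6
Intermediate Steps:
Function('d')(L) = Add(6, Mul(3, L)) (Function('d')(L) = Add(Mul(3, L), 6) = Add(6, Mul(3, L)))
Function('R')(r) = Add(77, Mul(7, r)) (Function('R')(r) = Mul(Add(11, r), 7) = Add(77, Mul(7, r)))
G = 161 (G = Add(77, Mul(7, 12)) = Add(77, 84) = 161)
Function('Y')(Q, m) = Add(966, Mul(483, Q)) (Function('Y')(Q, m) = Mul(161, Add(6, Mul(3, Q))) = Add(966, Mul(483, Q)))
Pow(Add(Function('Y')(164, 421), -204174), -1) = Pow(Add(Add(966, Mul(483, 164)), -204174), -1) = Pow(Add(Add(966, 79212), -204174), -1) = Pow(Add(80178, -204174), -1) = Pow(-123996, -1) = Rational(-1, 123996)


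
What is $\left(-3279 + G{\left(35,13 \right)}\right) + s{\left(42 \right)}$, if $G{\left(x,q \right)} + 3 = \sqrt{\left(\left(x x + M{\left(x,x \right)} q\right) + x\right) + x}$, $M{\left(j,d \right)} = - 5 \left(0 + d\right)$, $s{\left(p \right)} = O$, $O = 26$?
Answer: $-3256 + 14 i \sqrt{5} \approx -3256.0 + 31.305 i$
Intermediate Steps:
$s{\left(p \right)} = 26$
$M{\left(j,d \right)} = - 5 d$
$G{\left(x,q \right)} = -3 + \sqrt{x^{2} + 2 x - 5 q x}$ ($G{\left(x,q \right)} = -3 + \sqrt{\left(\left(x x + - 5 x q\right) + x\right) + x} = -3 + \sqrt{\left(\left(x^{2} - 5 q x\right) + x\right) + x} = -3 + \sqrt{\left(x + x^{2} - 5 q x\right) + x} = -3 + \sqrt{x^{2} + 2 x - 5 q x}$)
$\left(-3279 + G{\left(35,13 \right)}\right) + s{\left(42 \right)} = \left(-3279 - \left(3 - \sqrt{35 \left(2 + 35 - 65\right)}\right)\right) + 26 = \left(-3279 - \left(3 - \sqrt{35 \left(-28\right)}\right)\right) + 26 = \left(-3279 - \left(3 - \sqrt{-980}\right)\right) + 26 = \left(-3279 - \left(3 - 14 i \sqrt{5}\right)\right) + 26 = \left(-3282 + 14 i \sqrt{5}\right) + 26 = -3256 + 14 i \sqrt{5}$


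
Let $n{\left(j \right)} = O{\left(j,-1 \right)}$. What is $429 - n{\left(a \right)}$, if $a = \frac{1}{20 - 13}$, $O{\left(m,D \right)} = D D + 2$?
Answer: $426$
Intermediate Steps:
$O{\left(m,D \right)} = 2 + D^{2}$ ($O{\left(m,D \right)} = D^{2} + 2 = 2 + D^{2}$)
$a = \frac{1}{7} \approx 0.14286$
$n{\left(j \right)} = 3$ ($n{\left(j \right)} = 2 + \left(-1\right)^{2} = 2 + 1 = 3$)
$429 - n{\left(a \right)} = 429 - 3 = 426$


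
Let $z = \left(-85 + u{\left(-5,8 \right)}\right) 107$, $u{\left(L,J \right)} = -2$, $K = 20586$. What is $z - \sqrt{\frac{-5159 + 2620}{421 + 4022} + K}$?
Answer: $-9309 - \frac{\sqrt{406361485137}}{4443} \approx -9452.5$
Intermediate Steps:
$z = -9309$ ($z = \left(-85 - 2\right) 107 = \left(-87\right) 107 = -9309$)
$z - \sqrt{\frac{-5159 + 2620}{421 + 4022} + K} = -9309 - \sqrt{\frac{-5159 + 2620}{421 + 4022} + 20586} = -9309 - \sqrt{- \frac{2539}{4443} + 20586} = -9309 - \sqrt{\frac{91461059}{4443}} = -9309 - \frac{\sqrt{406361485137}}{4443}$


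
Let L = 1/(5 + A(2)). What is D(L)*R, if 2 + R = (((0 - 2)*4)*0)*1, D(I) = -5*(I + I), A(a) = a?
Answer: 20/7 ≈ 2.8571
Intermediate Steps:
L = ⅐ (L = 1/(5 + 2) = 1/7 = ⅐ ≈ 0.14286)
D(I) = -10*I
R = -2 (R = -2 + (((0 - 2)*4)*0)*1 = -2 + (-2*4*0)*1 = -2 - 8*0*1 = -2 + 0*1 = -2 + 0 = -2)
D(L)*R = -10*⅐*(-2) = -10/7*(-2) = 20/7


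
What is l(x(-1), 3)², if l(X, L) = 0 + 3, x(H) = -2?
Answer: 9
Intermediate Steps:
l(X, L) = 3
l(x(-1), 3)² = 3² = 9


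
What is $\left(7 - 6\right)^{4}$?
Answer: $1$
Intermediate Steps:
$\left(7 - 6\right)^{4} = 1^{4} = 1$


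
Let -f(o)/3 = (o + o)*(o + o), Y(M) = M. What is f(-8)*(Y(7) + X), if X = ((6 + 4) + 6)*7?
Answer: -91392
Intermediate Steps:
X = 112 (X = (10 + 6)*7 = 16*7 = 112)
f(o) = -12*o² (f(o) = -3*(o + o)*(o + o) = -3*2*o*2*o = -12*o²)
f(-8)*(Y(7) + X) = (-12*(-8)²)*(7 + 112) = -12*64*119 = -768*119 = -91392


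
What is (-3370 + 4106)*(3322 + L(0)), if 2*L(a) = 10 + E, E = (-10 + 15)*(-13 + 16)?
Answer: 2454192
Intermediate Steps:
E = 15 (E = 5*3 = 15)
L(a) = 25/2 (L(a) = (10 + 15)/2 = (½)*25 = 25/2)
(-3370 + 4106)*(3322 + L(0)) = (-3370 + 4106)*(3322 + 25/2) = 736*(6669/2) = 2454192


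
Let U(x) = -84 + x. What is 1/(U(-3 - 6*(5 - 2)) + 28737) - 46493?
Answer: -1331187575/28632 ≈ -46493.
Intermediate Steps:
1/(U(-3 - 6*(5 - 2)) + 28737) - 46493 = 1/((-84 + (-3 - 6*(5 - 2))) + 28737) - 46493 = 1/((-84 + (-3 - 6*3)) + 28737) - 46493 = 1/((-84 + (-3 - 18)) + 28737) - 46493 = 1/((-84 - 21) + 28737) - 46493 = 1/(-105 + 28737) - 46493 = 1/28632 - 46493 = -1331187575/28632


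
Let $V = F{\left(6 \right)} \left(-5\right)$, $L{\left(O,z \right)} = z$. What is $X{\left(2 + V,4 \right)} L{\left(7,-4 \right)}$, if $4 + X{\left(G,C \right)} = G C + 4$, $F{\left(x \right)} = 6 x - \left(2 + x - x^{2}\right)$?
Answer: $5088$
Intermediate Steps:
$F{\left(x \right)} = -2 + x^{2} + 5 x$ ($F{\left(x \right)} = 6 x - \left(2 + x - x^{2}\right) = -2 + x^{2} + 5 x$)
$V = -320$ ($V = \left(-2 + 6^{2} + 5 \cdot 6\right) \left(-5\right) = \left(-2 + 36 + 30\right) \left(-5\right) = 64 \left(-5\right) = -320$)
$X{\left(G,C \right)} = C G$ ($X{\left(G,C \right)} = -4 + \left(G C + 4\right) = -4 + \left(C G + 4\right) = -4 + \left(4 + C G\right) = C G$)
$X{\left(2 + V,4 \right)} L{\left(7,-4 \right)} = 4 \left(2 - 320\right) \left(-4\right) = 4 \left(-318\right) \left(-4\right) = \left(-1272\right) \left(-4\right) = 5088$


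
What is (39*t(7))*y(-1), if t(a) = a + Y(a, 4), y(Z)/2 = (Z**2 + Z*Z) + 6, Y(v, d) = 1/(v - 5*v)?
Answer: 30420/7 ≈ 4345.7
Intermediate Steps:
Y(v, d) = -1/(4*v) (Y(v, d) = 1/(-4*v) = -1/(4*v))
y(Z) = 12 + 4*Z**2 (y(Z) = 2*((Z**2 + Z*Z) + 6) = 2*((Z**2 + Z**2) + 6) = 2*(2*Z**2 + 6) = 2*(6 + 2*Z**2) = 12 + 4*Z**2)
t(a) = a - 1/(4*a)
(39*t(7))*y(-1) = (39*(7 - 1/4/7))*(12 + 4*(-1)**2) = (39*(7 - 1/4*1/7))*(12 + 4*1) = (39*(7 - 1/28))*(12 + 4) = (39*(195/28))*16 = (7605/28)*16 = 30420/7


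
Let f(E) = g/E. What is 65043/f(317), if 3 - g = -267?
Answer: 763653/10 ≈ 76365.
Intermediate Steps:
g = 270 (g = 3 - 1*(-267) = 3 + 267 = 270)
f(E) = 270/E
65043/f(317) = 65043/((270/317)) = 65043/((270*(1/317))) = 65043/(270/317) = 65043*(317/270) = 763653/10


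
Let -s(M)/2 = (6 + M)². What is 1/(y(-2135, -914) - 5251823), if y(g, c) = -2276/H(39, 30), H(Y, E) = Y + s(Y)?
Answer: -4011/21065059777 ≈ -1.9041e-7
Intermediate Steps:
s(M) = -2*(6 + M)²
H(Y, E) = Y - 2*(6 + Y)²
y(g, c) = 2276/4011 (y(g, c) = -2276/(39 - 2*(6 + 39)²) = -2276/(39 - 2*45²) = -2276/(39 - 2*2025) = -2276/(39 - 4050) = -2276/(-4011) = -2276*(-1/4011) = 2276/4011)
1/(y(-2135, -914) - 5251823) = 1/(2276/4011 - 5251823) = 1/(-21065059777/4011) = -4011/21065059777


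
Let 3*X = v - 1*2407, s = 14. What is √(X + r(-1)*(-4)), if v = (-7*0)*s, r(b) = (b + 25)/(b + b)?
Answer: I*√6789/3 ≈ 27.465*I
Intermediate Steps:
r(b) = (25 + b)/(2*b) (r(b) = (25 + b)/((2*b)) = (25 + b)*(1/(2*b)) = (25 + b)/(2*b))
v = 0 (v = -7*0*14 = 0*14 = 0)
X = -2407/3 (X = (0 - 1*2407)/3 = (0 - 2407)/3 = (⅓)*(-2407) = -2407/3 ≈ -802.33)
√(X + r(-1)*(-4)) = √(-2407/3 + ((½)*(25 - 1)/(-1))*(-4)) = √(-2407/3 + ((½)*(-1)*24)*(-4)) = √(-2407/3 - 12*(-4)) = √(-2407/3 + 48) = √(-2263/3) = I*√6789/3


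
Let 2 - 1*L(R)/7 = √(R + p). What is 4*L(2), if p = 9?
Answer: 56 - 28*√11 ≈ -36.865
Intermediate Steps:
L(R) = 14 - 7*√(9 + R) (L(R) = 14 - 7*√(R + 9) = 14 - 7*√(9 + R))
4*L(2) = 4*(14 - 7*√(9 + 2)) = 4*(14 - 7*√11) = 56 - 28*√11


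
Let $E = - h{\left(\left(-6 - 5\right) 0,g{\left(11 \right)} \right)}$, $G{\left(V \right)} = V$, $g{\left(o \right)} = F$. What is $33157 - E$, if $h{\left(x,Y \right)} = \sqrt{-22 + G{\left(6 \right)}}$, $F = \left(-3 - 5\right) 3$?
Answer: $33157 + 4 i \approx 33157.0 + 4.0 i$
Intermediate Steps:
$F = -24$ ($F = \left(-8\right) 3 = -24$)
$g{\left(o \right)} = -24$
$h{\left(x,Y \right)} = 4 i$ ($h{\left(x,Y \right)} = \sqrt{-22 + 6} = \sqrt{-16} = 4 i$)
$E = - 4 i \approx - 4.0 i$
$33157 - E = 33157 - - 4 i = 33157 + 4 i$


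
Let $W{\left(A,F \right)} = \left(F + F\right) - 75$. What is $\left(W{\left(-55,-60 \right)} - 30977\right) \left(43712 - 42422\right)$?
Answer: $-40211880$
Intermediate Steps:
$W{\left(A,F \right)} = -75 + 2 F$ ($W{\left(A,F \right)} = 2 F - 75 = -75 + 2 F$)
$\left(W{\left(-55,-60 \right)} - 30977\right) \left(43712 - 42422\right) = \left(\left(-75 + 2 \left(-60\right)\right) - 30977\right) \left(43712 - 42422\right) = \left(\left(-75 - 120\right) - 30977\right) 1290 = \left(-195 - 30977\right) 1290 = \left(-31172\right) 1290 = -40211880$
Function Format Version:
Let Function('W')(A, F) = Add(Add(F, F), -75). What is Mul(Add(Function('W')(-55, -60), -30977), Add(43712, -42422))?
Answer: -40211880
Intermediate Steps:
Function('W')(A, F) = Add(-75, Mul(2, F)) (Function('W')(A, F) = Add(Mul(2, F), -75) = Add(-75, Mul(2, F)))
Mul(Add(Function('W')(-55, -60), -30977), Add(43712, -42422)) = Mul(Add(Add(-75, Mul(2, -60)), -30977), Add(43712, -42422)) = Mul(Add(Add(-75, -120), -30977), 1290) = Mul(Add(-195, -30977), 1290) = Mul(-31172, 1290) = -40211880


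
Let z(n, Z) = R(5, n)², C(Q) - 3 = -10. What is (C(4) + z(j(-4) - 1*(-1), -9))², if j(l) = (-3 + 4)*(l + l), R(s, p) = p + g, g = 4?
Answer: 4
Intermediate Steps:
R(s, p) = 4 + p (R(s, p) = p + 4 = 4 + p)
j(l) = 2*l (j(l) = 1*(2*l) = 2*l)
C(Q) = -7 (C(Q) = 3 - 10 = -7)
z(n, Z) = (4 + n)²
(C(4) + z(j(-4) - 1*(-1), -9))² = (-7 + (4 + (2*(-4) - 1*(-1)))²)² = (-7 + (4 + (-8 + 1))²)² = (-7 + (4 - 7)²)² = (-7 + (-3)²)² = (-7 + 9)² = 2² = 4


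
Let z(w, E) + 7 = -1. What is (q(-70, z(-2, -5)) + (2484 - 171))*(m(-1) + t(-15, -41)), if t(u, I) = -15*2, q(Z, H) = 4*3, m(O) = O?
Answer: -72075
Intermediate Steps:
z(w, E) = -8 (z(w, E) = -7 - 1 = -8)
q(Z, H) = 12
t(u, I) = -30
(q(-70, z(-2, -5)) + (2484 - 171))*(m(-1) + t(-15, -41)) = (12 + (2484 - 171))*(-1 - 30) = (12 + 2313)*(-31) = 2325*(-31) = -72075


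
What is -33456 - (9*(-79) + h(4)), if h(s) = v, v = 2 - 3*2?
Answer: -32741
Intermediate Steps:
v = -4 (v = 2 - 6 = -4)
h(s) = -4
-33456 - (9*(-79) + h(4)) = -33456 - (9*(-79) - 4) = -33456 - (-711 - 4) = -33456 - 1*(-715) = -33456 + 715 = -32741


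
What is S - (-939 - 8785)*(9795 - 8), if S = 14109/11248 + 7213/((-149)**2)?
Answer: 23765250161705957/249716848 ≈ 9.5169e+7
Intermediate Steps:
S = 394365733/249716848 (S = 14109*(1/11248) + 7213/22201 = 14109/11248 + 7213*(1/22201) = 14109/11248 + 7213/22201 = 394365733/249716848 ≈ 1.5793)
S - (-939 - 8785)*(9795 - 8) = 394365733/249716848 - (-939 - 8785)*(9795 - 8) = 394365733/249716848 - (-9724)*9787 = 394365733/249716848 - 1*(-95168788) = 394365733/249716848 + 95168788 = 23765250161705957/249716848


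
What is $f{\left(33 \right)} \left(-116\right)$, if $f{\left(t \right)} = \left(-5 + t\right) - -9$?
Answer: $-4292$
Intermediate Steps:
$f{\left(t \right)} = 4 + t$ ($f{\left(t \right)} = \left(-5 + t\right) + 9 = 4 + t$)
$f{\left(33 \right)} \left(-116\right) = \left(4 + 33\right) \left(-116\right) = 37 \left(-116\right) = -4292$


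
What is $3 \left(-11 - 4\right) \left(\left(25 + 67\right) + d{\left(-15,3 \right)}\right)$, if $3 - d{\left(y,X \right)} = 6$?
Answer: $-4005$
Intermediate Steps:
$d{\left(y,X \right)} = -3$ ($d{\left(y,X \right)} = 3 - 6 = -3$)
$3 \left(-11 - 4\right) \left(\left(25 + 67\right) + d{\left(-15,3 \right)}\right) = 3 \left(-11 - 4\right) \left(\left(25 + 67\right) - 3\right) = 3 \left(-15\right) \left(92 - 3\right) = \left(-45\right) 89 = -4005$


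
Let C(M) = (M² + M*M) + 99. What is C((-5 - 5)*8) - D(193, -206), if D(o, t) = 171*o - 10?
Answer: -20094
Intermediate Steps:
D(o, t) = -10 + 171*o
C(M) = 99 + 2*M² (C(M) = (M² + M²) + 99 = 2*M² + 99 = 99 + 2*M²)
C((-5 - 5)*8) - D(193, -206) = (99 + 2*((-5 - 5)*8)²) - (-10 + 171*193) = (99 + 2*(-10*8)²) - (-10 + 33003) = (99 + 2*(-80)²) - 1*32993 = (99 + 2*6400) - 32993 = (99 + 12800) - 32993 = 12899 - 32993 = -20094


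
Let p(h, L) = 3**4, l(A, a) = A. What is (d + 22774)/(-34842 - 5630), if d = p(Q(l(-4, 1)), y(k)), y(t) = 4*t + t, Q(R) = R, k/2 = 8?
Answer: -22855/40472 ≈ -0.56471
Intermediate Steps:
k = 16 (k = 2*8 = 16)
y(t) = 5*t
p(h, L) = 81
d = 81
(d + 22774)/(-34842 - 5630) = (81 + 22774)/(-34842 - 5630) = 22855/(-40472) = 22855*(-1/40472) = -22855/40472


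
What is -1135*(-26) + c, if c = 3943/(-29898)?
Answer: 882286037/29898 ≈ 29510.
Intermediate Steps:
c = -3943/29898 (c = 3943*(-1/29898) = -3943/29898 ≈ -0.13188)
-1135*(-26) + c = -1135*(-26) - 3943/29898 = 29510 - 3943/29898 = 882286037/29898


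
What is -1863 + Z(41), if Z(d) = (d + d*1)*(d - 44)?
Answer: -2109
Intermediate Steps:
Z(d) = 2*d*(-44 + d) (Z(d) = (d + d)*(-44 + d) = (2*d)*(-44 + d) = 2*d*(-44 + d))
-1863 + Z(41) = -1863 + 2*41*(-44 + 41) = -1863 + 2*41*(-3) = -1863 - 246 = -2109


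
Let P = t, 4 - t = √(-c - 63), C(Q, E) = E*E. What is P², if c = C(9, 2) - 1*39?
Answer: 4*(2 - I*√7)² ≈ -12.0 - 42.332*I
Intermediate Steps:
C(Q, E) = E²
c = -35 (c = 2² - 1*39 = 4 - 39 = -35)
t = 4 - 2*I*√7 (t = 4 - √(-1*(-35) - 63) = 4 - √(35 - 63) = 4 - √(-28) = 4 - 2*I*√7 ≈ 4.0 - 5.2915*I)
P = 4 - 2*I*√7 ≈ 4.0 - 5.2915*I
P² = (4 - 2*I*√7)²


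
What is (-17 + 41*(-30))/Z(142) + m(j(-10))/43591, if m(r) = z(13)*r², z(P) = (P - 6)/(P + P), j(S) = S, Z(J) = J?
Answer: -706604001/80468986 ≈ -8.7811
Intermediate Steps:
z(P) = (-6 + P)/(2*P) (z(P) = (-6 + P)/((2*P)) = (-6 + P)*(1/(2*P)) = (-6 + P)/(2*P))
m(r) = 7*r²/26 (m(r) = ((½)*(-6 + 13)/13)*r² = ((½)*(1/13)*7)*r² = 7*r²/26)
(-17 + 41*(-30))/Z(142) + m(j(-10))/43591 = (-17 + 41*(-30))/142 + ((7/26)*(-10)²)/43591 = (-17 - 1230)*(1/142) + ((7/26)*100)*(1/43591) = -1247*1/142 + (350/13)*(1/43591) = -1247/142 + 350/566683 = -706604001/80468986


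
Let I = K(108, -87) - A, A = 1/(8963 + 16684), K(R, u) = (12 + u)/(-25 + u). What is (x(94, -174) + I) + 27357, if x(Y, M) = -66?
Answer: 78394338437/2872464 ≈ 27292.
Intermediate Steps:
K(R, u) = (12 + u)/(-25 + u)
A = 1/25647 ≈ 3.8991e-5
I = 1923413/2872464 (I = (12 - 87)/(-25 - 87) - 1*1/25647 = -75/(-112) - 1/25647 = -1/112*(-75) - 1/25647 = 75/112 - 1/25647 = 1923413/2872464 ≈ 0.66960)
(x(94, -174) + I) + 27357 = (-66 + 1923413/2872464) + 27357 = -187659211/2872464 + 27357 = 78394338437/2872464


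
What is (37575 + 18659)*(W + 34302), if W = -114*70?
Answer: 1480191348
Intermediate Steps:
W = -7980
(37575 + 18659)*(W + 34302) = (37575 + 18659)*(-7980 + 34302) = 56234*26322 = 1480191348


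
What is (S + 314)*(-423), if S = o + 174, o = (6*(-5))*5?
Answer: -142974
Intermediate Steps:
o = -150 (o = -30*5 = -150)
S = 24 (S = -150 + 174 = 24)
(S + 314)*(-423) = (24 + 314)*(-423) = 338*(-423) = -142974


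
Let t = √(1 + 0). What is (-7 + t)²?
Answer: 36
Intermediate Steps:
t = 1 (t = √1 = 1)
(-7 + t)² = (-7 + 1)² = (-6)² = 36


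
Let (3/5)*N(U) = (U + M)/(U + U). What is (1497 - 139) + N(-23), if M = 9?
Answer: 93737/69 ≈ 1358.5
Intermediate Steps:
N(U) = 5*(9 + U)/(6*U) (N(U) = 5*((U + 9)/(U + U))/3 = 5*((9 + U)/((2*U)))/3 = 5*((9 + U)*(1/(2*U)))/3 = 5*((9 + U)/(2*U))/3 = 5*(9 + U)/(6*U))
(1497 - 139) + N(-23) = (1497 - 139) + (⅚)*(9 - 23)/(-23) = 1358 + (⅚)*(-1/23)*(-14) = 1358 + 35/69 = 93737/69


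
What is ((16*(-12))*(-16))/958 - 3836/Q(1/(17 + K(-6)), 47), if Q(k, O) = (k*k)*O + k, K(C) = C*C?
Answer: -1290306649/11975 ≈ -1.0775e+5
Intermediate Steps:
K(C) = C²
Q(k, O) = k + O*k² (Q(k, O) = k²*O + k = O*k² + k = k + O*k²)
((16*(-12))*(-16))/958 - 3836/Q(1/(17 + K(-6)), 47) = ((16*(-12))*(-16))/958 - 3836*(17 + (-6)²)/(1 + 47/(17 + (-6)²)) = -192*(-16)*(1/958) - 3836*(17 + 36)/(1 + 47/(17 + 36)) = 3072*(1/958) - 3836*53/(1 + 47/53) = 1536/479 - 3836*53/(1 + 47*(1/53)) = 1536/479 - 3836*53/(1 + 47/53) = 1536/479 - 3836/((1/53)*(100/53)) = 1536/479 - 3836/100/2809 = 1536/479 - 3836*2809/100 = 1536/479 - 2693831/25 = -1290306649/11975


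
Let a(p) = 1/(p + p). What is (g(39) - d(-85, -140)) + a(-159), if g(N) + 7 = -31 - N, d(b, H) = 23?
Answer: -31801/318 ≈ -100.00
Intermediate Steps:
g(N) = -38 - N (g(N) = -7 + (-31 - N) = -38 - N)
a(p) = 1/(2*p)
(g(39) - d(-85, -140)) + a(-159) = ((-38 - 1*39) - 1*23) + (1/2)/(-159) = ((-38 - 39) - 23) + (1/2)*(-1/159) = (-77 - 23) - 1/318 = -100 - 1/318 = -31801/318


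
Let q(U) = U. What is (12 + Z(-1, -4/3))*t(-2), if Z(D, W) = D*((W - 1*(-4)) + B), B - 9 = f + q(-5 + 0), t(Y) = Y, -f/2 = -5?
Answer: 28/3 ≈ 9.3333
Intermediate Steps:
f = 10 (f = -2*(-5) = 10)
B = 14 (B = 9 + (10 + (-5 + 0)) = 9 + (10 - 5) = 9 + 5 = 14)
Z(D, W) = D*(18 + W) (Z(D, W) = D*((W - 1*(-4)) + 14) = D*((W + 4) + 14) = D*((4 + W) + 14) = D*(18 + W))
(12 + Z(-1, -4/3))*t(-2) = (12 - (18 - 4/3))*(-2) = (12 - 1*50/3)*(-2) = (12 - 50/3)*(-2) = -14/3*(-2) = 28/3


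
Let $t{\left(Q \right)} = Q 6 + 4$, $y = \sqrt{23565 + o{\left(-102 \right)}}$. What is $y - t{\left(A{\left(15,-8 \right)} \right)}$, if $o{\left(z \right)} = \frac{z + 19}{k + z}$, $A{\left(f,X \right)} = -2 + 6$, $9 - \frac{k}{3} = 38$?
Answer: $-28 + \frac{2 \sqrt{23382807}}{63} \approx 125.51$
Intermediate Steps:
$k = -87$ ($k = 27 - 114 = -87$)
$A{\left(f,X \right)} = 4$
$o{\left(z \right)} = \frac{19 + z}{-87 + z}$ ($o{\left(z \right)} = \frac{z + 19}{-87 + z} = \frac{19 + z}{-87 + z}$)
$y = \frac{2 \sqrt{23382807}}{63}$ ($y = \sqrt{23565 + \frac{19 - 102}{-87 - 102}} = \sqrt{23565 + \frac{1}{-189} \left(-83\right)} = \sqrt{23565 - - \frac{83}{189}} = \sqrt{23565 + \frac{83}{189}} = \sqrt{\frac{4453868}{189}} = \frac{2 \sqrt{23382807}}{63} \approx 153.51$)
$t{\left(Q \right)} = 4 + 6 Q$ ($t{\left(Q \right)} = 6 Q + 4 = 4 + 6 Q$)
$y - t{\left(A{\left(15,-8 \right)} \right)} = \frac{2 \sqrt{23382807}}{63} - \left(4 + 6 \cdot 4\right) = \frac{2 \sqrt{23382807}}{63} - \left(4 + 24\right) = \frac{2 \sqrt{23382807}}{63} - 28 = -28 + \frac{2 \sqrt{23382807}}{63}$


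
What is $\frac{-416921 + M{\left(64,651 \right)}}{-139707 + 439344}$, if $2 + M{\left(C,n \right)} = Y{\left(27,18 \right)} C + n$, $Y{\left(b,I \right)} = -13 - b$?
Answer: $- \frac{418832}{299637} \approx -1.3978$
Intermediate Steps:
$M{\left(C,n \right)} = -2 + n - 40 C$ ($M{\left(C,n \right)} = -2 + \left(\left(-13 - 27\right) C + n\right) = -2 - \left(- n + 40 C\right) = -2 + n - 40 C$)
$\frac{-416921 + M{\left(64,651 \right)}}{-139707 + 439344} = \frac{-416921 - 1911}{-139707 + 439344} = \frac{-416921 - 1911}{299637} = \left(-416921 - 1911\right) \frac{1}{299637} = \left(-418832\right) \frac{1}{299637} = - \frac{418832}{299637}$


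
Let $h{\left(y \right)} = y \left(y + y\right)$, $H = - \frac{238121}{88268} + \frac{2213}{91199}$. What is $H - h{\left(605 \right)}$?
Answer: $- \frac{5892989857750595}{8049953332} \approx -7.3205 \cdot 10^{5}$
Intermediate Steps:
$H = - \frac{21521059995}{8049953332}$ ($H = \left(-238121\right) \frac{1}{88268} + 2213 \cdot \frac{1}{91199} = - \frac{238121}{88268} + \frac{2213}{91199} = - \frac{21521059995}{8049953332} \approx -2.6734$)
$h{\left(y \right)} = 2 y^{2}$ ($h{\left(y \right)} = y 2 y = 2 y^{2}$)
$H - h{\left(605 \right)} = - \frac{21521059995}{8049953332} - 2 \cdot 605^{2} = - \frac{21521059995}{8049953332} - 2 \cdot 366025 = - \frac{21521059995}{8049953332} - 732050 = - \frac{5892989857750595}{8049953332}$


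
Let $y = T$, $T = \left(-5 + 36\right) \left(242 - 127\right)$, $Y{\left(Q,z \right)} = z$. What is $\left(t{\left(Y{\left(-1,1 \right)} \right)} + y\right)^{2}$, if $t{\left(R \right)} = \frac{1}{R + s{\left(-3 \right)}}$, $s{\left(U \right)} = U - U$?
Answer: $12716356$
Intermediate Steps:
$s{\left(U \right)} = 0$
$t{\left(R \right)} = \frac{1}{R}$ ($t{\left(R \right)} = \frac{1}{R + 0} = \frac{1}{R}$)
$T = 3565$ ($T = 31 \cdot 115 = 3565$)
$y = 3565$
$\left(t{\left(Y{\left(-1,1 \right)} \right)} + y\right)^{2} = \left(1^{-1} + 3565\right)^{2} = \left(1 + 3565\right)^{2} = 3566^{2} = 12716356$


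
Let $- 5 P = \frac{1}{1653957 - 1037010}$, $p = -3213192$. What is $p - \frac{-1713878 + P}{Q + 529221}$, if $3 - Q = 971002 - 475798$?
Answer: $- \frac{337195708077110069}{104942684700} \approx -3.2131 \cdot 10^{6}$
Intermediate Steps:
$Q = -495201$ ($Q = 3 - \left(971002 - 475798\right) = 3 - 495204 = -495201$)
$P = - \frac{1}{3084735}$ ($P = - \frac{1}{5 \left(1653957 - 1037010\right)} = - \frac{1}{5 \cdot 616947} = \left(- \frac{1}{5}\right) \frac{1}{616947} = - \frac{1}{3084735} \approx -3.2418 \cdot 10^{-7}$)
$p - \frac{-1713878 + P}{Q + 529221} = -3213192 - \frac{-1713878 - \frac{1}{3084735}}{-495201 + 529221} = -3213192 - - \frac{5286859452331}{3084735 \cdot 34020} = -3213192 - \left(- \frac{5286859452331}{3084735}\right) \frac{1}{34020} = -3213192 - - \frac{5286859452331}{104942684700} = -3213192 + \frac{5286859452331}{104942684700} = - \frac{337195708077110069}{104942684700}$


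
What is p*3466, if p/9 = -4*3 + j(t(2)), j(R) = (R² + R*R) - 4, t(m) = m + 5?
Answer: 2557908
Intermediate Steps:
t(m) = 5 + m
j(R) = -4 + 2*R² (j(R) = (R² + R²) - 4 = 2*R² - 4 = -4 + 2*R²)
p = 738 (p = 9*(-4*3 + (-4 + 2*(5 + 2)²)) = 9*(-12 + (-4 + 2*7²)) = 9*(-12 + (-4 + 2*49)) = 9*(-12 + (-4 + 98)) = 9*(-12 + 94) = 9*82 = 738)
p*3466 = 738*3466 = 2557908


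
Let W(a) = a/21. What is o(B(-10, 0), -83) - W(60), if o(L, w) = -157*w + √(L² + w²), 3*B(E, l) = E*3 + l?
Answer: 91197/7 + √6989 ≈ 13112.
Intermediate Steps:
W(a) = a/21 (W(a) = a*(1/21) = a/21)
B(E, l) = E + l/3 (B(E, l) = (E*3 + l)/3 = (3*E + l)/3 = (l + 3*E)/3 = E + l/3)
o(L, w) = √(L² + w²) - 157*w
o(B(-10, 0), -83) - W(60) = (√((-10 + (⅓)*0)² + (-83)²) - 157*(-83)) - 60/21 = (√((-10 + 0)² + 6889) + 13031) - 1*20/7 = (√((-10)² + 6889) + 13031) - 20/7 = (√(100 + 6889) + 13031) - 20/7 = (√6989 + 13031) - 20/7 = (13031 + √6989) - 20/7 = 91197/7 + √6989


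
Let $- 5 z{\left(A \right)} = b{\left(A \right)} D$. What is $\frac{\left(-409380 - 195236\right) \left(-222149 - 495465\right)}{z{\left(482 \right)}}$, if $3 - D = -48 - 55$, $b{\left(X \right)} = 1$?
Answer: $- \frac{1084702265560}{53} \approx -2.0466 \cdot 10^{10}$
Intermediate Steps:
$D = 106$ ($D = 3 - \left(-48 - 55\right) = 3 - -103 = 3 + 103 = 106$)
$z{\left(A \right)} = - \frac{106}{5}$ ($z{\left(A \right)} = - \frac{1 \cdot 106}{5} = \left(- \frac{1}{5}\right) 106 = - \frac{106}{5}$)
$\frac{\left(-409380 - 195236\right) \left(-222149 - 495465\right)}{z{\left(482 \right)}} = \frac{\left(-409380 - 195236\right) \left(-222149 - 495465\right)}{- \frac{106}{5}} = \left(-604616\right) \left(-717614\right) \left(- \frac{5}{106}\right) = 433880906224 \left(- \frac{5}{106}\right) = - \frac{1084702265560}{53}$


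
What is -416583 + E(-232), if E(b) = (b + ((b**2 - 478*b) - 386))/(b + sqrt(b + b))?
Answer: -48822262/117 - 82051*I*sqrt(29)/6786 ≈ -4.1728e+5 - 65.113*I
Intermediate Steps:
E(b) = (-386 + b**2 - 477*b)/(b + sqrt(2)*sqrt(b)) (E(b) = (b + (-386 + b**2 - 478*b))/(b + sqrt(2*b)) = (-386 + b**2 - 477*b)/(b + sqrt(2)*sqrt(b)))
-416583 + E(-232) = -416583 + (-386 + (-232)**2 - 477*(-232))/(-232 + sqrt(2)*sqrt(-232)) = -416583 + (-386 + 53824 + 110664)/(-232 + sqrt(2)*(2*I*sqrt(58))) = -416583 + 164102/(-232 + 4*I*sqrt(29))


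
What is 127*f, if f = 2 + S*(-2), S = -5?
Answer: 1524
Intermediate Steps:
f = 12 (f = 2 - 5*(-2) = 2 + 10 = 12)
127*f = 127*12 = 1524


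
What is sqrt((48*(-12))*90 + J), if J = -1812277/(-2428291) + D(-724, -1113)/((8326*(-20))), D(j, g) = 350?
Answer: I*sqrt(21190101239617335574094613)/20217950866 ≈ 227.68*I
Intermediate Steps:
J = 30093046419/40435901732 (J = -1812277/(-2428291) + 350/((8326*(-20))) = -1812277*(-1/2428291) + 350/(-166520) = 1812277/2428291 + 350*(-1/166520) = 1812277/2428291 - 35/16652 = 30093046419/40435901732 ≈ 0.74422)
sqrt((48*(-12))*90 + J) = sqrt((48*(-12))*90 + 30093046419/40435901732) = sqrt(-576*90 + 30093046419/40435901732) = sqrt(-51840 + 30093046419/40435901732) = sqrt(-2096167052740461/40435901732) = I*sqrt(21190101239617335574094613)/20217950866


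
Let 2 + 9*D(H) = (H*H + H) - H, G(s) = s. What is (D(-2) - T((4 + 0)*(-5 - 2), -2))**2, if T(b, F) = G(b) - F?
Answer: 55696/81 ≈ 687.60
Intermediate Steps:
T(b, F) = b - F
D(H) = -2/9 + H**2/9 (D(H) = -2/9 + ((H*H + H) - H)/9 = -2/9 + ((H**2 + H) - H)/9 = -2/9 + ((H + H**2) - H)/9 = -2/9 + H**2/9)
(D(-2) - T((4 + 0)*(-5 - 2), -2))**2 = ((-2/9 + (1/9)*(-2)**2) - ((4 + 0)*(-5 - 2) - 1*(-2)))**2 = ((-2/9 + (1/9)*4) - (4*(-7) + 2))**2 = ((-2/9 + 4/9) - (-28 + 2))**2 = (2/9 - 1*(-26))**2 = (2/9 + 26)**2 = (236/9)**2 = 55696/81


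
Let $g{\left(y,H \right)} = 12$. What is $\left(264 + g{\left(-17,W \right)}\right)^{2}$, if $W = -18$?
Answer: $76176$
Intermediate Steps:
$\left(264 + g{\left(-17,W \right)}\right)^{2} = \left(264 + 12\right)^{2} = 276^{2} = 76176$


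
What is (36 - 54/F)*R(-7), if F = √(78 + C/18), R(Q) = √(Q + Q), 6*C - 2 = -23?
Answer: I*√14*(36 - 324*√2801/2801) ≈ 111.79*I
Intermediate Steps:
C = -7/2 (C = ⅓ + (⅙)*(-23) = ⅓ - 23/6 = -7/2 ≈ -3.5000)
R(Q) = √2*√Q (R(Q) = √(2*Q) = √2*√Q)
F = √2801/6 (F = √(78 - 7/2/18) = √(78 - 7/2*1/18) = √(78 - 7/36) = √(2801/36) = √2801/6 ≈ 8.8207)
(36 - 54/F)*R(-7) = (36 - 54*6*√2801/2801)*(√2*√(-7)) = (36 - 324*√2801/2801)*(√2*(I*√7)) = (36 - 324*√2801/2801)*(I*√14) = I*√14*(36 - 324*√2801/2801)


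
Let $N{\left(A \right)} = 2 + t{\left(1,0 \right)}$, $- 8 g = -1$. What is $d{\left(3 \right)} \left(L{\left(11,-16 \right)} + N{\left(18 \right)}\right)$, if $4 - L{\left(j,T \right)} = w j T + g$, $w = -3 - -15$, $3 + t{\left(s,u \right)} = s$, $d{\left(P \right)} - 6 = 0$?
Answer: $\frac{50781}{4} \approx 12695.0$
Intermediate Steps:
$g = \frac{1}{8}$ ($g = \left(- \frac{1}{8}\right) \left(-1\right) = \frac{1}{8} \approx 0.125$)
$d{\left(P \right)} = 6$ ($d{\left(P \right)} = 6 + 0 = 6$)
$t{\left(s,u \right)} = -3 + s$
$w = 12$ ($w = -3 + 15 = 12$)
$L{\left(j,T \right)} = \frac{31}{8} - 12 T j$ ($L{\left(j,T \right)} = 4 - \left(12 j T + \frac{1}{8}\right) = 4 - \left(12 T j + \frac{1}{8}\right) = 4 - \left(\frac{1}{8} + 12 T j\right) = \frac{31}{8} - 12 T j$)
$N{\left(A \right)} = 0$ ($N{\left(A \right)} = 2 + \left(-3 + 1\right) = 2 - 2 = 0$)
$d{\left(3 \right)} \left(L{\left(11,-16 \right)} + N{\left(18 \right)}\right) = 6 \left(\left(\frac{31}{8} - \left(-192\right) 11\right) + 0\right) = 6 \left(\left(\frac{31}{8} + 2112\right) + 0\right) = 6 \left(\frac{16927}{8} + 0\right) = 6 \cdot \frac{16927}{8} = \frac{50781}{4}$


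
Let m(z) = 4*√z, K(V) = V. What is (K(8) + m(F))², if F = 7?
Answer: 176 + 64*√7 ≈ 345.33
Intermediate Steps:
(K(8) + m(F))² = (8 + 4*√7)²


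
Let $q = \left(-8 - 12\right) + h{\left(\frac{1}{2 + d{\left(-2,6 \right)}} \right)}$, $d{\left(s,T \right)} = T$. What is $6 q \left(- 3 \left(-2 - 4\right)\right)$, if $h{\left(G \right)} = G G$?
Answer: $- \frac{34533}{16} \approx -2158.3$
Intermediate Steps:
$h{\left(G \right)} = G^{2}$
$q = - \frac{1279}{64}$ ($q = \left(-8 - 12\right) + \left(\frac{1}{2 + 6}\right)^{2} = -20 + \left(\frac{1}{8}\right)^{2} = -20 + \frac{1}{64} = - \frac{1279}{64} \approx -19.984$)
$6 q \left(- 3 \left(-2 - 4\right)\right) = 6 \left(- \frac{1279}{64}\right) \left(- 3 \left(-2 - 4\right)\right) = - \frac{3837 \left(\left(-3\right) \left(-6\right)\right)}{32} = \left(- \frac{3837}{32}\right) 18 = - \frac{34533}{16}$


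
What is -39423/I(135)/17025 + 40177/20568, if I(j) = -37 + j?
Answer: 11037077231/5719446600 ≈ 1.9297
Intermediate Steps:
-39423/I(135)/17025 + 40177/20568 = -39423/(-37 + 135)/17025 + 40177/20568 = -39423/98*(1/17025) + 40177*(1/20568) = -39423*1/98*(1/17025) + 40177/20568 = -39423/98*1/17025 + 40177/20568 = -13141/556150 + 40177/20568 = 11037077231/5719446600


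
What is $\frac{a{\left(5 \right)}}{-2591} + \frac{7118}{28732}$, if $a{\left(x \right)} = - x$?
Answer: $\frac{9293199}{37222306} \approx 0.24967$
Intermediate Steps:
$\frac{a{\left(5 \right)}}{-2591} + \frac{7118}{28732} = \frac{\left(-1\right) 5}{-2591} + \frac{7118}{28732} = \left(-5\right) \left(- \frac{1}{2591}\right) + 7118 \cdot \frac{1}{28732} = \frac{5}{2591} + \frac{3559}{14366} = \frac{9293199}{37222306}$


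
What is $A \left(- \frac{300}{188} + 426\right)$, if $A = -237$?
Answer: $- \frac{4727439}{47} \approx -1.0058 \cdot 10^{5}$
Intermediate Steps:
$A \left(- \frac{300}{188} + 426\right) = - 237 \left(- \frac{300}{188} + 426\right) = - 237 \left(\left(-300\right) \frac{1}{188} + 426\right) = - 237 \left(- \frac{75}{47} + 426\right) = \left(-237\right) \frac{19947}{47} = - \frac{4727439}{47}$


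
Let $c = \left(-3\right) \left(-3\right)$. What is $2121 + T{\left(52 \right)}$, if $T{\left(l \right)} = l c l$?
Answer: $26457$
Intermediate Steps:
$c = 9$
$T{\left(l \right)} = 9 l^{2}$ ($T{\left(l \right)} = l 9 l = 9 l^{2}$)
$2121 + T{\left(52 \right)} = 2121 + 9 \cdot 52^{2} = 2121 + 9 \cdot 2704 = 2121 + 24336 = 26457$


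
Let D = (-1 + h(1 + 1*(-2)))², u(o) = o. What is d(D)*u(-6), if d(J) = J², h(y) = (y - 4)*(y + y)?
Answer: -39366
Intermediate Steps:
h(y) = 2*y*(-4 + y) (h(y) = (-4 + y)*(2*y) = 2*y*(-4 + y))
D = 81 (D = (-1 + 2*(1 + 1*(-2))*(-4 + (1 + 1*(-2))))² = (-1 + 2*(1 - 2)*(-4 + (1 - 2)))² = (-1 + 2*(-1)*(-4 - 1))² = (-1 + 2*(-1)*(-5))² = (-1 + 10)² = 9² = 81)
d(D)*u(-6) = 81²*(-6) = 6561*(-6) = -39366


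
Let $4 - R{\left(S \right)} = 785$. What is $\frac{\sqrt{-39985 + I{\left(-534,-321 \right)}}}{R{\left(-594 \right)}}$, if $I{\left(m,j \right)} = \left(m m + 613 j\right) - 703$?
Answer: $- \frac{\sqrt{47695}}{781} \approx -0.27963$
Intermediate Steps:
$R{\left(S \right)} = -781$ ($R{\left(S \right)} = 4 - 785 = -781$)
$I{\left(m,j \right)} = -703 + m^{2} + 613 j$ ($I{\left(m,j \right)} = \left(m^{2} + 613 j\right) - 703 = -703 + m^{2} + 613 j$)
$\frac{\sqrt{-39985 + I{\left(-534,-321 \right)}}}{R{\left(-594 \right)}} = \frac{\sqrt{-39985 + \left(-703 + \left(-534\right)^{2} + 613 \left(-321\right)\right)}}{-781} = \sqrt{-39985 - -87680} \left(- \frac{1}{781}\right) = \sqrt{-39985 + 87680} \left(- \frac{1}{781}\right) = \sqrt{47695} \left(- \frac{1}{781}\right) = - \frac{\sqrt{47695}}{781}$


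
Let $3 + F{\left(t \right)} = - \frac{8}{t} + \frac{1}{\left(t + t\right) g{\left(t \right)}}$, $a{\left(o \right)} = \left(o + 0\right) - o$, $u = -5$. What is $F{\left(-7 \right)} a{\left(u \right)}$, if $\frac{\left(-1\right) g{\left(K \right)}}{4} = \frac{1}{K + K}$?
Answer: $0$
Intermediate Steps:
$a{\left(o \right)} = 0$ ($a{\left(o \right)} = o - o = 0$)
$g{\left(K \right)} = - \frac{2}{K}$ ($g{\left(K \right)} = - \frac{4}{K + K} = - \frac{4}{2 K} = - 4 \frac{1}{2 K} = - \frac{2}{K}$)
$F{\left(t \right)} = - \frac{13}{4} - \frac{8}{t}$ ($F{\left(t \right)} = -3 - \left(\frac{8}{t} - \frac{1}{\left(t + t\right) \left(- \frac{2}{t}\right)}\right) = -3 + \left(- \frac{8}{t} + \frac{\left(- \frac{1}{2}\right) t}{2 t}\right) = -3 + \left(- \frac{8}{t} + \frac{1}{2 t} \left(- \frac{t}{2}\right)\right) = -3 - \left(\frac{1}{4} + \frac{8}{t}\right) = - \frac{13}{4} - \frac{8}{t}$)
$F{\left(-7 \right)} a{\left(u \right)} = \left(- \frac{13}{4} - \frac{8}{-7}\right) 0 = \left(- \frac{13}{4} - - \frac{8}{7}\right) 0 = \left(- \frac{13}{4} + \frac{8}{7}\right) 0 = \left(- \frac{59}{28}\right) 0 = 0$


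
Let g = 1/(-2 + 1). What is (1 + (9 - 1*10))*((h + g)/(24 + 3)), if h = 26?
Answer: 0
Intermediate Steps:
g = -1 (g = 1/(-1) = -1)
(1 + (9 - 1*10))*((h + g)/(24 + 3)) = (1 + (9 - 1*10))*((26 - 1)/(24 + 3)) = (1 + (9 - 10))*(25/27) = (1 - 1)*(25*(1/27)) = 0*(25/27) = 0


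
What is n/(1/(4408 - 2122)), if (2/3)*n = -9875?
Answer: -33861375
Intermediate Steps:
n = -29625/2 (n = (3/2)*(-9875) = -29625/2 ≈ -14813.)
n/(1/(4408 - 2122)) = -29625/(2*(1/(4408 - 2122))) = -29625/(2*(1/2286)) = -29625/(2*1/2286) = -29625/2*2286 = -33861375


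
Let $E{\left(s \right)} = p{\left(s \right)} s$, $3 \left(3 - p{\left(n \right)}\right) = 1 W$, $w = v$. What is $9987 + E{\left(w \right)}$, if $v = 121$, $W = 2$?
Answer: $\frac{30808}{3} \approx 10269.0$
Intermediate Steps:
$w = 121$
$p{\left(n \right)} = \frac{7}{3}$ ($p{\left(n \right)} = 3 - \frac{1 \cdot 2}{3} = 3 - \frac{2}{3} = \frac{7}{3}$)
$E{\left(s \right)} = \frac{7 s}{3}$
$9987 + E{\left(w \right)} = 9987 + \frac{7}{3} \cdot 121 = 9987 + \frac{847}{3} = \frac{30808}{3}$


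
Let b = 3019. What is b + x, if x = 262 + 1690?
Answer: 4971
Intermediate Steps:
x = 1952
b + x = 3019 + 1952 = 4971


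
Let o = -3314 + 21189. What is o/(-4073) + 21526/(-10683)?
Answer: -278634023/43511859 ≈ -6.4036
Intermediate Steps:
o = 17875
o/(-4073) + 21526/(-10683) = 17875/(-4073) + 21526/(-10683) = 17875*(-1/4073) + 21526*(-1/10683) = -17875/4073 - 21526/10683 = -278634023/43511859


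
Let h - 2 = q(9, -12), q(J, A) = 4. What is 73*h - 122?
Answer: 316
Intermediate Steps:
h = 6 (h = 2 + 4 = 6)
73*h - 122 = 73*6 - 122 = 438 - 122 = 316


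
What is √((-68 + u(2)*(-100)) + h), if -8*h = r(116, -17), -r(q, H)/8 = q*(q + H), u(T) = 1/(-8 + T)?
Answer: √102894/3 ≈ 106.92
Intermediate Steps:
r(q, H) = -8*q*(H + q) (r(q, H) = -8*q*(q + H) = -8*q*(H + q))
h = 11484 (h = -(-1)*116*(-17 + 116) = -(-1)*116*99 = -⅛*(-91872) = 11484)
√((-68 + u(2)*(-100)) + h) = √((-68 - 100/(-8 + 2)) + 11484) = √((-68 - 100/(-6)) + 11484) = √((-68 - ⅙*(-100)) + 11484) = √((-68 + 50/3) + 11484) = √(-154/3 + 11484) = √(34298/3) = √102894/3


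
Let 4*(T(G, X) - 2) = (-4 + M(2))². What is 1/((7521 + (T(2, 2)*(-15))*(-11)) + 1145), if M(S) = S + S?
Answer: 1/8996 ≈ 0.00011116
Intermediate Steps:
M(S) = 2*S
T(G, X) = 2 (T(G, X) = 2 + (-4 + 2*2)²/4 = 2 + (-4 + 4)²/4 = 2 + (¼)*0² = 2 + (¼)*0 = 2 + 0 = 2)
1/((7521 + (T(2, 2)*(-15))*(-11)) + 1145) = 1/((7521 + (2*(-15))*(-11)) + 1145) = 1/((7521 - 30*(-11)) + 1145) = 1/((7521 + 330) + 1145) = 1/(7851 + 1145) = 1/8996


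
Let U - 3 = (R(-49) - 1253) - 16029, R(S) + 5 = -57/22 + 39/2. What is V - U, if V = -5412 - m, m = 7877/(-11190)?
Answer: 1459329787/123090 ≈ 11856.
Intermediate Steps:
m = -7877/11190 (m = 7877*(-1/11190) = -7877/11190 ≈ -0.70393)
R(S) = 131/11 (R(S) = -5 + (-57/22 + 39/2) = -5 + 186/11 = 131/11)
U = -189938/11 (U = 3 + ((131/11 - 1253) - 16029) = 3 + (-13652/11 - 16029) = 3 - 189971/11 = -189938/11 ≈ -17267.)
V = -60552403/11190 (V = -5412 - 1*(-7877/11190) = -5412 + 7877/11190 = -60552403/11190 ≈ -5411.3)
V - U = -60552403/11190 - 1*(-189938/11) = -60552403/11190 + 189938/11 = 1459329787/123090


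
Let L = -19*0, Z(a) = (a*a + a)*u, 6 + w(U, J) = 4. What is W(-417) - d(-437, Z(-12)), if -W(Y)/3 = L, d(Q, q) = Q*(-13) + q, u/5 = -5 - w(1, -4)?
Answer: -3701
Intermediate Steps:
w(U, J) = -2 (w(U, J) = -6 + 4 = -2)
u = -15 (u = 5*(-5 - 1*(-2)) = 5*(-5 + 2) = 5*(-3) = -15)
Z(a) = -15*a - 15*a**2 (Z(a) = (a*a + a)*(-15) = (a**2 + a)*(-15) = (a + a**2)*(-15) = -15*a - 15*a**2)
L = 0
d(Q, q) = q - 13*Q (d(Q, q) = -13*Q + q = q - 13*Q)
W(Y) = 0 (W(Y) = -3*0 = 0)
W(-417) - d(-437, Z(-12)) = 0 - (-15*(-12)*(1 - 12) - 13*(-437)) = 0 - (-15*(-12)*(-11) + 5681) = 0 - (-1980 + 5681) = 0 - 1*3701 = 0 - 3701 = -3701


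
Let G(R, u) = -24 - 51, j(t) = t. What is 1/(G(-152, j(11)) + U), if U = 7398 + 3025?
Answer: 1/10348 ≈ 9.6637e-5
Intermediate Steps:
G(R, u) = -75
U = 10423
1/(G(-152, j(11)) + U) = 1/(-75 + 10423) = 1/10348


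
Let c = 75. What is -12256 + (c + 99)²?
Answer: 18020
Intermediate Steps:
-12256 + (c + 99)² = -12256 + (75 + 99)² = -12256 + 174² = -12256 + 30276 = 18020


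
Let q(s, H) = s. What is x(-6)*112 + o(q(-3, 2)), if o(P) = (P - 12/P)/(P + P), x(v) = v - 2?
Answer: -5377/6 ≈ -896.17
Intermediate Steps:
x(v) = -2 + v
o(P) = (P - 12/P)/(2*P) (o(P) = (P - 12/P)/((2*P)) = (P - 12/P)*(1/(2*P)) = (P - 12/P)/(2*P))
x(-6)*112 + o(q(-3, 2)) = (-2 - 6)*112 + (½ - 6/(-3)²) = -8*112 + (½ - 6*⅑) = -896 + (½ - ⅔) = -896 - ⅙ = -5377/6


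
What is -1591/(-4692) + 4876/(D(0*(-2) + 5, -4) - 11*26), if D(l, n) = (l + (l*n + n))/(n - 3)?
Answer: -17443599/1033804 ≈ -16.873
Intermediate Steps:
D(l, n) = (l + n + l*n)/(-3 + n) (D(l, n) = (l + (n + l*n))/(-3 + n) = (l + n + l*n)/(-3 + n))
-1591/(-4692) + 4876/(D(0*(-2) + 5, -4) - 11*26) = -1591/(-4692) + 4876/(((0*(-2) + 5) - 4 + (0*(-2) + 5)*(-4))/(-3 - 4) - 11*26) = -1591*(-1/4692) + 4876/(((0 + 5) - 4 + (0 + 5)*(-4))/(-7) - 286) = 1591/4692 + 4876/(-(5 - 4 + 5*(-4))/7 - 286) = 1591/4692 + 4876/(-(5 - 4 - 20)/7 - 286) = 1591/4692 + 4876/(-⅐*(-19) - 286) = 1591/4692 + 4876/(19/7 - 286) = 1591/4692 + 4876/(-1983/7) = 1591/4692 + 4876*(-7/1983) = 1591/4692 - 34132/1983 = -17443599/1033804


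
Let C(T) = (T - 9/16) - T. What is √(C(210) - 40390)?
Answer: I*√646249/4 ≈ 200.97*I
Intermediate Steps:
C(T) = -9/16 (C(T) = (T - 9*1/16) - T = (T - 9/16) - T = (-9/16 + T) - T = -9/16)
√(C(210) - 40390) = √(-9/16 - 40390) = √(-646249/16) = I*√646249/4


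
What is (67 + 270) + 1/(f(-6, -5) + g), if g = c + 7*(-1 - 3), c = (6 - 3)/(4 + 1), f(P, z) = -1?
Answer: 47849/142 ≈ 336.96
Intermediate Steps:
c = ⅗ (c = 3/5 = 3*(⅕) = ⅗ ≈ 0.60000)
g = -137/5 (g = ⅗ + 7*(-1 - 3) = ⅗ + 7*(-4) = ⅗ - 28 = -137/5 ≈ -27.400)
(67 + 270) + 1/(f(-6, -5) + g) = (67 + 270) + 1/(-1 - 137/5) = 337 + 1/(-142/5) = 337 - 5/142 = 47849/142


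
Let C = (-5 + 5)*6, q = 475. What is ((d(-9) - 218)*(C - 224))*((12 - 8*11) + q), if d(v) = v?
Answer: 20288352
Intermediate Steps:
C = 0 (C = 0*6 = 0)
((d(-9) - 218)*(C - 224))*((12 - 8*11) + q) = ((-9 - 218)*(0 - 224))*((12 - 8*11) + 475) = (-227*(-224))*((12 - 88) + 475) = 50848*(-76 + 475) = 50848*399 = 20288352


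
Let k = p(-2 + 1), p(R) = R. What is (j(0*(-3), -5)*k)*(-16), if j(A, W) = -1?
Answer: -16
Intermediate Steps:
k = -1 (k = -2 + 1 = -1)
(j(0*(-3), -5)*k)*(-16) = -1*(-1)*(-16) = 1*(-16) = -16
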